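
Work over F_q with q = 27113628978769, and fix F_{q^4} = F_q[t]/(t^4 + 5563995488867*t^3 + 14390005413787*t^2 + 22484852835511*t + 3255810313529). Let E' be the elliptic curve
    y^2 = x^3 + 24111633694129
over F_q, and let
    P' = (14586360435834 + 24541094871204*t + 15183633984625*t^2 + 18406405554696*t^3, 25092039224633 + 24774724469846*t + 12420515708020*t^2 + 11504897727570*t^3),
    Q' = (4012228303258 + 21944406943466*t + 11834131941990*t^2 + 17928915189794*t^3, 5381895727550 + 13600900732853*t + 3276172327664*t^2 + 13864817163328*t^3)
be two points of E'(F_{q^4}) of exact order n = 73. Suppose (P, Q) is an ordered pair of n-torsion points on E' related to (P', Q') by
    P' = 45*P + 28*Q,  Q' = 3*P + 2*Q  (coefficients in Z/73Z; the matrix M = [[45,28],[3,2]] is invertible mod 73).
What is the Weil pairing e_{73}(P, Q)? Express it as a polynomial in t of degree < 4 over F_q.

24619813100648 + 14522910183355*t + 5275393163301*t^2 + 8996867146371*t^3

Since e_{73}(P,P)=e_{73}(Q,Q)=1 and e_{73}(Q,P)=e_{73}(P,Q)^{-1}, expanding e_{73}(45*P + 28*Q,3*P + 2*Q) leaves e(P,Q)^det(M).
So e_{73}(P,Q) = e_{73}(P',Q')^{61}, since 6*61 = 1 mod 73.
Run Miller on y^2=x^3+24111633694129 over F_{27113628978769}: ladder 1001001 (7 bits); e = f_P(D_Q)/f_Q(D_P).
Result: e(P',Q') = 23338149798940 + 5725560228440*t + 24369204857542*t^2 + 8498752181393*t^3.
Thus e_{73}(P,Q) = 24619813100648 + 14522910183355*t + 5275393163301*t^2 + 8996867146371*t^3.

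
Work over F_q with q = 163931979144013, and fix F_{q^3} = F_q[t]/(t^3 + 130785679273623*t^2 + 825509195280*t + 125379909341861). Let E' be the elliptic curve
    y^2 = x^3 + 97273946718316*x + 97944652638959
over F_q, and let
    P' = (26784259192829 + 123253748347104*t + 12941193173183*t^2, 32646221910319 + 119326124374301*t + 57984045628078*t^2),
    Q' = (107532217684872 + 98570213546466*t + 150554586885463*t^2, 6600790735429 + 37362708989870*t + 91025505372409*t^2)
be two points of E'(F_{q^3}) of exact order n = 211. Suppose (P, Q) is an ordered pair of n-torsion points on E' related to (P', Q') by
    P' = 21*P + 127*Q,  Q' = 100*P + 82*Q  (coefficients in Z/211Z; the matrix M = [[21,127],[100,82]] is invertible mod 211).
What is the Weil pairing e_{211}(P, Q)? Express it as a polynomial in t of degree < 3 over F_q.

e_{211}(aP+bQ,cP+dQ) = e_{211}(P,Q)^(ad-bc); with (a,b,c,d)=(21,127,100,82) this gives the det-211 law.
So e_{211}(P,Q) = e_{211}(P',Q')^{35}, since 205*35 = 1 mod 211.
Build f_{211,P'} and f_{211,Q'} via the 8-bit ladder of 211=11010011_2; evaluate at shifted divisors; quotient in F_{163931979144013^3}.
e_{211}(P',Q') = 132620569438557 + 138101657031599*t + 58633281666034*t^2.
Raise to 35: e(P,Q) = 51195311324750 + 144080458649300*t + 67612964086405*t^2 in mu_{211}.

51195311324750 + 144080458649300*t + 67612964086405*t^2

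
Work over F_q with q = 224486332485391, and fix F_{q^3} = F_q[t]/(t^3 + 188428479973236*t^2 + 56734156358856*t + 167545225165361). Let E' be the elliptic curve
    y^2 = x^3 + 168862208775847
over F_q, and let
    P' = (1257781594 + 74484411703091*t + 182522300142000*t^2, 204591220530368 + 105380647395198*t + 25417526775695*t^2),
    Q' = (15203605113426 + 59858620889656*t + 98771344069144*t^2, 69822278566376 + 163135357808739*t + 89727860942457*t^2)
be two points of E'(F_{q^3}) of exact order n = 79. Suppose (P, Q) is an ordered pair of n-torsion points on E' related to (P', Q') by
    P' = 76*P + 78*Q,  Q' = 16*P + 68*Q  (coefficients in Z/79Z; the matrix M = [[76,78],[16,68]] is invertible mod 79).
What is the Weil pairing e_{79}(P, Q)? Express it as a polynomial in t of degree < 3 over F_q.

e_{79}(aP+bQ,cP+dQ) = e_{79}(P,Q)^(ad-bc); with (a,b,c,d)=(76,78,16,68) this gives the det-79 law.
det M = 76*68 - 78*16 = 3920 = 49 (mod 79); 49^{-1} = 50 (mod 79).
Double-and-add over 1001111: 7-1 doublings, 5-1 additions; each step l_{T,T}/v_{2T} or l_{T,P'}/v at Q'+S for random S.
So e_{79}(P',Q') = 105558729278393 + 161976332362379*t + 200961923256567*t^2.
e_{79}(P,Q) = (105558729278393 + 161976332362379*t + 200961923256567*t^2)^{50} = 56630991826258 + 114664949766048*t + 49107910214461*t^2.

56630991826258 + 114664949766048*t + 49107910214461*t^2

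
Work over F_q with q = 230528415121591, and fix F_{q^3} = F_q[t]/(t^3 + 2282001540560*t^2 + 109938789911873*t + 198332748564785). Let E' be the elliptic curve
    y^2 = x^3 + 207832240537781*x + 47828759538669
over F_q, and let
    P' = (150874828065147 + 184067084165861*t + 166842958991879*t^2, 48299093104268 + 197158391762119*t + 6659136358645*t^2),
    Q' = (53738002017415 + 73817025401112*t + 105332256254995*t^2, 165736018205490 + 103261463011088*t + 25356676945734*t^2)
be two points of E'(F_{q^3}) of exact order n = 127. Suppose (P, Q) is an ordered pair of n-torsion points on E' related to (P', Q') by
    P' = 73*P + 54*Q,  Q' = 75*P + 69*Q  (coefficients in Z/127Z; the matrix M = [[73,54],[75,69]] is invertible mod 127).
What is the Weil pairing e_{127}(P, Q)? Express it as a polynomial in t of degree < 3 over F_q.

Alternating bilinearity on E[127] (values in mu_{127} in F_{230528415121591^3}) gives e(P',Q') = e(P,Q)^det(M).
det(M) mod 127 = 98; its inverse in (Z/127)^* is 35 (check: 98*35 mod 127 = 1).
Run Miller on y^2=x^3+207832240537781*x+47828759538669 over F_{230528415121591}: ladder 1111111 (7 bits); e = f_P(D_Q)/f_Q(D_P).
Miller gives e_{127}(P',Q') = 67772178378887 + 217812369152582*t + 197924541476951*t^2 in F_{230528415121591^3}.
e_{127}(P,Q) = (67772178378887 + 217812369152582*t + 197924541476951*t^2)^{35} = 201047250756591 + 187213830650577*t + 226775927025182*t^2.

201047250756591 + 187213830650577*t + 226775927025182*t^2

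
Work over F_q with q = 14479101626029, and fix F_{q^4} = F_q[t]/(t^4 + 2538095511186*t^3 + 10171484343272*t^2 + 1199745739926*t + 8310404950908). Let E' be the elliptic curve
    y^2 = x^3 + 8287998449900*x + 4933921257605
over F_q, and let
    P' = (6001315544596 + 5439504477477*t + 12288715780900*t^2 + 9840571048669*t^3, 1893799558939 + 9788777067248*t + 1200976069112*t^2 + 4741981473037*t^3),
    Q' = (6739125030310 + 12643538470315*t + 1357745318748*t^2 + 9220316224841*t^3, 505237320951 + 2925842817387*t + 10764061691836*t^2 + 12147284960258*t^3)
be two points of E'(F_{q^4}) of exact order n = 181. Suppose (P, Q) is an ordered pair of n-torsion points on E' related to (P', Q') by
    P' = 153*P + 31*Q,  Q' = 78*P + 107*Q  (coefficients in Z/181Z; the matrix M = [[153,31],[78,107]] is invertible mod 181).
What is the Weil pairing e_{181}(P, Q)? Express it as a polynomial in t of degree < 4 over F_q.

5955944933397 + 11441449105630*t + 4598145718991*t^2 + 3742472666130*t^3

Alternating bilinearity on E[181] (values in mu_{181} in F_{14479101626029^4}) gives e(P',Q') = e(P,Q)^det(M).
det(M) mod 181 = 16; its inverse in (Z/181)^* is 34 (check: 16*34 mod 181 = 1).
Miller loop for e_{181} over F_{14479101626029^4}: bits of 181 = 10110101; 7 double steps + 4 add steps, l/v at each.
Miller gives e_{181}(P',Q') = 8066783406947 + 12958506093965*t + 7050347545217*t^2 + 9741400313053*t^3 in F_{14479101626029^4}.
Finally e_{181}(P,Q) = 5955944933397 + 11441449105630*t + 4598145718991*t^2 + 3742472666130*t^3.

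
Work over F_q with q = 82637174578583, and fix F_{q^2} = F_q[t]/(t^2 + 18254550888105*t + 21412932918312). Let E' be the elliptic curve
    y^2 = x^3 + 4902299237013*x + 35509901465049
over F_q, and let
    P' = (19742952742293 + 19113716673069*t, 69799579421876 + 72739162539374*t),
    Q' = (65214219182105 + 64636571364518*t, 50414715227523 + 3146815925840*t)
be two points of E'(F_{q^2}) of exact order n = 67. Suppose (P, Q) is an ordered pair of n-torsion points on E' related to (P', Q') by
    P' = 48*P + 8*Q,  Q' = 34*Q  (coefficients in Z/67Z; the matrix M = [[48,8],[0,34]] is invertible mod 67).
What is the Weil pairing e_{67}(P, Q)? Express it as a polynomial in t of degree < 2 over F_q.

9416587899113 + 77577792566243*t

Since e_{67}(P,P)=e_{67}(Q,Q)=1 and e_{67}(Q,P)=e_{67}(P,Q)^{-1}, expanding e_{67}(48*P + 8*Q,34*Q) leaves e(P,Q)^det(M).
So e_{67}(P,Q) = e_{67}(P',Q')^{14}, since 24*14 = 1 mod 67.
Run Miller on y^2=x^3+4902299237013*x+35509901465049 over F_{82637174578583}: ladder 1000011 (7 bits); e = f_P(D_Q)/f_Q(D_P).
So e_{67}(P',Q') = 38962041436260 + 30385540652151*t.
Raise to 14: e(P,Q) = 9416587899113 + 77577792566243*t in mu_{67}.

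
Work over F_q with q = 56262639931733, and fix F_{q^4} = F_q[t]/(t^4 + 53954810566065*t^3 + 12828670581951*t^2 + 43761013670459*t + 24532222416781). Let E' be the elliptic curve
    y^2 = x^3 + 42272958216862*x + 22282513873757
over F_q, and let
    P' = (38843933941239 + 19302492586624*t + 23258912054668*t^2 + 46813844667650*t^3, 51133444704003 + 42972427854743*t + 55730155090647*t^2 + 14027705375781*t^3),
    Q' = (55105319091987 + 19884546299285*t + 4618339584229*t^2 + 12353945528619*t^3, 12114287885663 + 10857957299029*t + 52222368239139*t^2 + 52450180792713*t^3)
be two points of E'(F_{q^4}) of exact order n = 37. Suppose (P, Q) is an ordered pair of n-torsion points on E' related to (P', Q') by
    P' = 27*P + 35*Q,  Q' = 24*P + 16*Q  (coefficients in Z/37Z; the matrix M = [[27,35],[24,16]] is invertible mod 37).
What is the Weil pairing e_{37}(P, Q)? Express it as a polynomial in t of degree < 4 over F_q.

46305163316576 + 35474523839287*t + 13939520930656*t^2 + 47642169212520*t^3

Under M = [[27,35],[24,16]] in GL_2(Z/37), e_{37}(P',Q') = e_{37}(P,Q)^(27*16-35*24 mod 37).
det M = 27*16 - 35*24 = -408 = 36 (mod 37); 36^{-1} = 36 (mod 37).
Miller loop for e_{37} over F_{56262639931733^4}: bits of 37 = 100101; 5 double steps + 2 add steps, l/v at each.
Miller gives e_{37}(P',Q') = 33283116014997 + 43004901110150*t + 36281573048412*t^2 + 2362380542187*t^3 in F_{56262639931733^4}.
e_{37}(P,Q) = (33283116014997 + 43004901110150*t + 36281573048412*t^2 + 2362380542187*t^3)^{36} = 46305163316576 + 35474523839287*t + 13939520930656*t^2 + 47642169212520*t^3.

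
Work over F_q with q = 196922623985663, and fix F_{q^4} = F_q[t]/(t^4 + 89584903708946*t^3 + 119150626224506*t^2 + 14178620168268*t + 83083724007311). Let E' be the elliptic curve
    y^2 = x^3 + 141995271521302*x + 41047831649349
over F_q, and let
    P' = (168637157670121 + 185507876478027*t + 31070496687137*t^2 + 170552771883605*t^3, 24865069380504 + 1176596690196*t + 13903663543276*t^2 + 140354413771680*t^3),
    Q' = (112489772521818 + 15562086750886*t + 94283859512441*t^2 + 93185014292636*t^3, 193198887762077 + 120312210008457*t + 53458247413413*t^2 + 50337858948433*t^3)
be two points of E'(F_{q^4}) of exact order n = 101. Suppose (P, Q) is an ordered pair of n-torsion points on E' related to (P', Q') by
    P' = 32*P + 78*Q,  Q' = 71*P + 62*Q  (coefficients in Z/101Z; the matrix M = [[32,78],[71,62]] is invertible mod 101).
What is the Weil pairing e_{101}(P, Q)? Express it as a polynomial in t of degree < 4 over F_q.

The 101-Weil pairing on E[101] over F_{196922623985663} is alternating-bilinear: e_{101}(P',Q') = e_{101}(P,Q)^det(M).
det M = 32*62 - 78*71 = -3554 = 82 (mod 101); 82^{-1} = 85 (mod 101).
7-bit Miller (1100101) on E'/F_{196922623985663} with a'=141995271521302, b'=41047831649349: accumulate tangent/chord ratios at Q'+S and P'+S'.
Miller gives e_{101}(P',Q') = 179334858326370 + 107395984393635*t + 52551099770715*t^2 + 74101568005459*t^3 in F_{196922623985663^4}.
Finally e_{101}(P,Q) = 185035778563154 + 169874402940089*t + 52659276333229*t^2 + 5442165322509*t^3.

185035778563154 + 169874402940089*t + 52659276333229*t^2 + 5442165322509*t^3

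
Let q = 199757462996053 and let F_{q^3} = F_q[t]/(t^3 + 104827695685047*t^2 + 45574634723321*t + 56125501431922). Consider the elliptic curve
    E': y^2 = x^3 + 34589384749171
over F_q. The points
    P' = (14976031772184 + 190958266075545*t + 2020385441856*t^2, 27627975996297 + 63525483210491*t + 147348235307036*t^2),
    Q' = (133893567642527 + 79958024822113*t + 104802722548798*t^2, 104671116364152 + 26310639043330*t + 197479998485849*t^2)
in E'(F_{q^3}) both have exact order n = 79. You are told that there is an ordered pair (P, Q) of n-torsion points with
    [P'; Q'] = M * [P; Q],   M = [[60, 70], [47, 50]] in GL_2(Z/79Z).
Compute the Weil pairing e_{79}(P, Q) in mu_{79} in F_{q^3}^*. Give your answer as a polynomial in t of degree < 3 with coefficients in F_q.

41968082282535 + 188786460098723*t + 118443488365240*t^2

Since e_{79}(P,P)=e_{79}(Q,Q)=1 and e_{79}(Q,P)=e_{79}(P,Q)^{-1}, expanding e_{79}(60*P + 70*Q,47*P + 50*Q) leaves e(P,Q)^det(M).
Hence e(P,Q) = e(P',Q')^{76} where 76 = 26^{-1} mod 79.
Build f_{79,P'} and f_{79,Q'} via the 7-bit ladder of 79=1001111_2; evaluate at shifted divisors; quotient in F_{199757462996053^3}.
So e_{79}(P',Q') = 119791751127967 + 157282581752388*t + 104180375544254*t^2.
Thus e_{79}(P,Q) = 41968082282535 + 188786460098723*t + 118443488365240*t^2.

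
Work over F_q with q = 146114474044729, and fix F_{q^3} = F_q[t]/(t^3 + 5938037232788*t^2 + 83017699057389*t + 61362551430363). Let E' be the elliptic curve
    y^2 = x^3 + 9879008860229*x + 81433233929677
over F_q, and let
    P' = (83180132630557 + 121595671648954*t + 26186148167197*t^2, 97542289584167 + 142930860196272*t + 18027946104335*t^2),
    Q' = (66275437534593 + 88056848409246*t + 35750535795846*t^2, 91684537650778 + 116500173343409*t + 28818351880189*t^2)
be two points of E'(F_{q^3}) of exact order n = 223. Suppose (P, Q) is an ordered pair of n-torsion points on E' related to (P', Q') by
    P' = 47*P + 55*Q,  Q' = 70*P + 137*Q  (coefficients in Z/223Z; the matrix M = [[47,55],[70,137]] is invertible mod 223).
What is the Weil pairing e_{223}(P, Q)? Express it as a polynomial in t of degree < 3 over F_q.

The 223-Weil pairing on E[223] over F_{146114474044729} is alternating-bilinear: e_{223}(P',Q') = e_{223}(P,Q)^det(M).
det M = 47*137 - 55*70 = 2589 = 136 (mod 223); 136^{-1} = 41 (mod 223).
Double-and-add over 11011111: 8-1 doublings, 7-1 additions; each step l_{T,T}/v_{2T} or l_{T,P'}/v at Q'+S for random S.
Result: e(P',Q') = 56878041770824 + 89574002625171*t + 42040662605686*t^2.
Hence e(P,Q) = 90379662905223 + 128383031288599*t + 71211448480866*t^2 in F_{146114474044729^3}^*.

90379662905223 + 128383031288599*t + 71211448480866*t^2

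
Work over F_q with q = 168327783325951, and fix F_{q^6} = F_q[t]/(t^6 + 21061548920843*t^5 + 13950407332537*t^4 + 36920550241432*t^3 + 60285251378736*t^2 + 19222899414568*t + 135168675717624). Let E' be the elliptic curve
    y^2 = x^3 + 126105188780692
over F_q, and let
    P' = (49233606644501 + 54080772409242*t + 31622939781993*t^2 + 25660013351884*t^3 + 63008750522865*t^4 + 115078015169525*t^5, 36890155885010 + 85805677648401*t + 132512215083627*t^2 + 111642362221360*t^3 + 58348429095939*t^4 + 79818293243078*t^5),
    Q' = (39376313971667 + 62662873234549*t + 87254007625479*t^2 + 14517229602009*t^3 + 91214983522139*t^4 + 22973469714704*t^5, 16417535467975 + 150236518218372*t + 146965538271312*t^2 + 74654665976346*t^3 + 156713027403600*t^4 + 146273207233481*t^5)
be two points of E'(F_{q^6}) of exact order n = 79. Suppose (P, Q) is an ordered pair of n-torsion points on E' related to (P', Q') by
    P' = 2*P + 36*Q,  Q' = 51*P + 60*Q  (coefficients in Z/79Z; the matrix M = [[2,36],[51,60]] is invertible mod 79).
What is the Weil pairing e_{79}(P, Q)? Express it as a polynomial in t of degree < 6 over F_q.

Alternating bilinearity on E[79] (values in mu_{79} in F_{168327783325951^6}) gives e(P',Q') = e(P,Q)^det(M).
2*60 - 36*51 = -1716; reduced mod 79: det = 22, inverse 18.
Run Miller on y^2=x^3+126105188780692 over F_{168327783325951}: ladder 1001111 (7 bits); e = f_P(D_Q)/f_Q(D_P).
e_{79}(P',Q') = 50247621705313 + 37152370442200*t + 137190038173384*t^2 + 16309587409694*t^3 + 108982140410025*t^4 + 42533824569477*t^5.
Hence e(P,Q) = 9149978855307 + 109834596586250*t + 16284975358921*t^2 + 166399542293949*t^3 + 74862186295541*t^4 + 64033545450901*t^5 in F_{168327783325951^6}^*.

9149978855307 + 109834596586250*t + 16284975358921*t^2 + 166399542293949*t^3 + 74862186295541*t^4 + 64033545450901*t^5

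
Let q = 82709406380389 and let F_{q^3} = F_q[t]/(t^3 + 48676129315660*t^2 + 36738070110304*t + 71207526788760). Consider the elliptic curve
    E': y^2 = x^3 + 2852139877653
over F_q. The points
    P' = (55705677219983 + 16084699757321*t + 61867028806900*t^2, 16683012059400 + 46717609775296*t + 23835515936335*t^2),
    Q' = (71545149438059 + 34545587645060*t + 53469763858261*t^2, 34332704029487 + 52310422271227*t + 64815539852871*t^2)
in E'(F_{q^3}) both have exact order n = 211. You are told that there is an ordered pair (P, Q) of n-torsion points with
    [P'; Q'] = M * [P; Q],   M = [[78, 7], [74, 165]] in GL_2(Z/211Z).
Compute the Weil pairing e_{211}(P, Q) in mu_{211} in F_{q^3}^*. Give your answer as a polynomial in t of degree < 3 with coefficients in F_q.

46859382823676 + 801726822589*t + 6647760456883*t^2

The 211-Weil pairing on E[211] over F_{82709406380389} is alternating-bilinear: e_{211}(P',Q') = e_{211}(P,Q)^det(M).
det M = 78*165 - 7*74 = 12352 = 114 (mod 211); 114^{-1} = 87 (mod 211).
Double-and-add over 11010011: 8-1 doublings, 5-1 additions; each step l_{T,T}/v_{2T} or l_{T,P'}/v at Q'+S for random S.
The quotient is 48749241186497 + 61696852282544*t + 13440434182670*t^2.
Raise to 87: e(P,Q) = 46859382823676 + 801726822589*t + 6647760456883*t^2 in mu_{211}.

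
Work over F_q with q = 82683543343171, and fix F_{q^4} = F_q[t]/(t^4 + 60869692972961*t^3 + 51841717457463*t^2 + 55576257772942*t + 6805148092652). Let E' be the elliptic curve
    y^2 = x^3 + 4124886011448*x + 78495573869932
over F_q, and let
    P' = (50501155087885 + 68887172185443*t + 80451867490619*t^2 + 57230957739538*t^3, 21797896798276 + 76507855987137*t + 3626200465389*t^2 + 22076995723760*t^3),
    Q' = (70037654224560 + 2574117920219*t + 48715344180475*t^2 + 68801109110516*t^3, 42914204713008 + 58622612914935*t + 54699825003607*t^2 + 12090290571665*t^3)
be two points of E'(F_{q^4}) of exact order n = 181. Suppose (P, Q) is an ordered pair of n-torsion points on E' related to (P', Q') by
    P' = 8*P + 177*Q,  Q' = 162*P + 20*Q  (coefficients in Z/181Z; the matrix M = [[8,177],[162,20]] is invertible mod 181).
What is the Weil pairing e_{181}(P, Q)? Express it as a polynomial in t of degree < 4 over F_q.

Since e_{181}(P,P)=e_{181}(Q,Q)=1 and e_{181}(Q,P)=e_{181}(P,Q)^{-1}, expanding e_{181}(8*P + 177*Q,162*P + 20*Q) leaves e(P,Q)^det(M).
det M = 8*20 - 177*162 = -28514 = 84 (mod 181); 84^{-1} = 153 (mod 181).
Run Miller on y^2=x^3+4124886011448*x+78495573869932 over F_{82683543343171}: ladder 10110101 (8 bits); e = f_P(D_Q)/f_Q(D_P).
The quotient is 74829722132675 + 51531823449169*t + 53929062017153*t^2 + 75194109043220*t^3.
Finally e_{181}(P,Q) = 9110354578935 + 22213200686226*t + 62914097850277*t^2 + 30179917498747*t^3.

9110354578935 + 22213200686226*t + 62914097850277*t^2 + 30179917498747*t^3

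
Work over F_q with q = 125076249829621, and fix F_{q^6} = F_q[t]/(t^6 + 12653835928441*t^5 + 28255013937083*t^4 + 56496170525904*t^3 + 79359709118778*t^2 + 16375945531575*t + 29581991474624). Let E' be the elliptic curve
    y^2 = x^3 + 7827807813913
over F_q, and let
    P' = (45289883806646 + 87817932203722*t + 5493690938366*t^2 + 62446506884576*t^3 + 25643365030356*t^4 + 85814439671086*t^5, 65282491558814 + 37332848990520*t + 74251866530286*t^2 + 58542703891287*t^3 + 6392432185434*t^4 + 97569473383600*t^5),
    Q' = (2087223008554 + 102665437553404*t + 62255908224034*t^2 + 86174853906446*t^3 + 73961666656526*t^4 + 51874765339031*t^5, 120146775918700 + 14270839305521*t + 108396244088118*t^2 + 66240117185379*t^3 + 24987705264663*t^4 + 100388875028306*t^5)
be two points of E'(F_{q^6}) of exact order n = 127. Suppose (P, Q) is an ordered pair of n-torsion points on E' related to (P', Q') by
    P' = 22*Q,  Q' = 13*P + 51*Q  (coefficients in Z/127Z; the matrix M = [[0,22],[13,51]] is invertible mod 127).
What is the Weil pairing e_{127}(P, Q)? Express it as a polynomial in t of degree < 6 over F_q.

The 127-Weil pairing on E[127] over F_{125076249829621} is alternating-bilinear: e_{127}(P',Q') = e_{127}(P,Q)^det(M).
0*51 - 22*13 = -286; reduced mod 127: det = 95, inverse 123.
Build f_{127,P'} and f_{127,Q'} via the 7-bit ladder of 127=1111111_2; evaluate at shifted divisors; quotient in F_{125076249829621^6}.
e_{127}(P',Q') = 124920435222741 + 111423967371402*t + 12087077959098*t^2 + 2660496180911*t^3 + 60529399174248*t^4 + 111715262397845*t^5.
Raise to 123: e(P,Q) = 119992923096418 + 75202592945384*t + 117495792842944*t^2 + 56057442400354*t^3 + 40647890846400*t^4 + 85175657189990*t^5 in mu_{127}.

119992923096418 + 75202592945384*t + 117495792842944*t^2 + 56057442400354*t^3 + 40647890846400*t^4 + 85175657189990*t^5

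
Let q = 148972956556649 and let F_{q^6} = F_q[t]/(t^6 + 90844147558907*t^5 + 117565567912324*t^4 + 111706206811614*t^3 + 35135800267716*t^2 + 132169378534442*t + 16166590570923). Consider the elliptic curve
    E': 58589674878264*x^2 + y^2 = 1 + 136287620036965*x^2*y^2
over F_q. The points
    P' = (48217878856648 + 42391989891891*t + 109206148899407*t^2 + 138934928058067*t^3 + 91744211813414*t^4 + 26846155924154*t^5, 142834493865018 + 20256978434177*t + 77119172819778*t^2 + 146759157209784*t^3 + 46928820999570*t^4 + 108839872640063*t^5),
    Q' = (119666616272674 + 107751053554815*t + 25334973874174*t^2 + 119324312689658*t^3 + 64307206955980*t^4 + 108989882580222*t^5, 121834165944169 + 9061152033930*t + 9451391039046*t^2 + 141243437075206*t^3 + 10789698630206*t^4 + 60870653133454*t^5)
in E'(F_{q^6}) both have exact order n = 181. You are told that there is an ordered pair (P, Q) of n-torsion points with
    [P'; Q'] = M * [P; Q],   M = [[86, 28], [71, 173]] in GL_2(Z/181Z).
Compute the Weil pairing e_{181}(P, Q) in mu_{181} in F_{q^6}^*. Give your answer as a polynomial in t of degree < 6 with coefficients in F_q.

102621721136709 + 144378006861436*t + 54853615108503*t^2 + 45592680552372*t^3 + 47865811618832*t^4 + 19480560506139*t^5

The 181-Weil pairing on E[181] over F_{148972956556649} is alternating-bilinear: e_{181}(P',Q') = e_{181}(P,Q)^det(M).
Inverting 39 mod 181: 65. Thus e_{181}(P,Q) = e(P',Q')^{65}.
Edwards->Montgomery: u=(1+y)/(1-y), v=u/x -> 29681246885708v^2=u^3+138089162827571u^2+u; then x_W=17818752849487u+57308375245313: y^2=x^3+120880354331865*x.
Run Miller on y^2=x^3+120880354331865*x over F_{148972956556649}: ladder 10110101 (8 bits); e = f_P(D_Q)/f_Q(D_P).
So e_{181}(P',Q') = 32730110275746 + 29881141681416*t + 45179029947210*t^2 + 54592949459751*t^3 + 21618853564214*t^4 + 137077491923903*t^5.
Raise to 65: e(P,Q) = 102621721136709 + 144378006861436*t + 54853615108503*t^2 + 45592680552372*t^3 + 47865811618832*t^4 + 19480560506139*t^5 in mu_{181}.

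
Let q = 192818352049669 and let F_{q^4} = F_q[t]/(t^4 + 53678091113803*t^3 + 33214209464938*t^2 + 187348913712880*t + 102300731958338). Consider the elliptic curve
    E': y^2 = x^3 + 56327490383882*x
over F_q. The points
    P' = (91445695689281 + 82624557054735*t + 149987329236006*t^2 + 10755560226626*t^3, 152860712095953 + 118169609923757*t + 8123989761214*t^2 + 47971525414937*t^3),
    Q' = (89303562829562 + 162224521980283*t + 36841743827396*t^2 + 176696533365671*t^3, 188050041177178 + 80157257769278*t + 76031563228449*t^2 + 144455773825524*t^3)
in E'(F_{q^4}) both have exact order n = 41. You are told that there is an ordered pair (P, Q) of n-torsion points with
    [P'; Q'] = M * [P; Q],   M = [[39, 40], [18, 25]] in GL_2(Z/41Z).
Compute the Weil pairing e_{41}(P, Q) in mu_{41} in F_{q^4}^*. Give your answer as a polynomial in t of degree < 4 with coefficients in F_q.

89256865878284 + 189209727799476*t + 104066609497765*t^2 + 84694704142045*t^3

Under M = [[39,40],[18,25]] in GL_2(Z/41), e_{41}(P',Q') = e_{41}(P,Q)^(39*25-40*18 mod 41).
Inverting 9 mod 41: 32. Thus e_{41}(P,Q) = e(P',Q')^{32}.
n = 41 = (101001)_2 (6 bits, wt 3); accumulate f_{41,P'}(Q'+S)/f_{41,P'}(S) along the 5-step ladder.
So e_{41}(P',Q') = 37031569308660 + 70914152353622*t + 7810334233387*t^2 + 144834027365096*t^3.
Finally e_{41}(P,Q) = 89256865878284 + 189209727799476*t + 104066609497765*t^2 + 84694704142045*t^3.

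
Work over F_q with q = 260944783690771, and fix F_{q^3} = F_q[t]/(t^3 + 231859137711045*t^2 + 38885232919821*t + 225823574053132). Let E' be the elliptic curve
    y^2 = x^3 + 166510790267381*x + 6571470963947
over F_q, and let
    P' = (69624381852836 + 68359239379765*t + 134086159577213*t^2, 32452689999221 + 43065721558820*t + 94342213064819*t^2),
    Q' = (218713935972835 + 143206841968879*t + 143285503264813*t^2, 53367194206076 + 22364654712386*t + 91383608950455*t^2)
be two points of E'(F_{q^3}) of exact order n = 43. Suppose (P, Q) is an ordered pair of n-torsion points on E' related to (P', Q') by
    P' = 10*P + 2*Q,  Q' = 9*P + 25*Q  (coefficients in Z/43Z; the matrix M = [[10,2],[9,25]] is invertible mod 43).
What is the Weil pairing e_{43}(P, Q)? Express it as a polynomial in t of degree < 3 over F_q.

78330809273247 + 227288900061121*t + 39357555961287*t^2

e_{43}(aP+bQ,cP+dQ) = e_{43}(P,Q)^(ad-bc); with (a,b,c,d)=(10,2,9,25) this gives the det-43 law.
So e_{43}(P,Q) = e_{43}(P',Q')^{38}, since 17*38 = 1 mod 43.
n = 43 = (101011)_2 (6 bits, wt 4); accumulate f_{43,P'}(Q'+S)/f_{43,P'}(S) along the 5-step ladder.
Result: e(P',Q') = 189320984150777 + 205531304900526*t + 257137571483355*t^2.
Finally e_{43}(P,Q) = 78330809273247 + 227288900061121*t + 39357555961287*t^2.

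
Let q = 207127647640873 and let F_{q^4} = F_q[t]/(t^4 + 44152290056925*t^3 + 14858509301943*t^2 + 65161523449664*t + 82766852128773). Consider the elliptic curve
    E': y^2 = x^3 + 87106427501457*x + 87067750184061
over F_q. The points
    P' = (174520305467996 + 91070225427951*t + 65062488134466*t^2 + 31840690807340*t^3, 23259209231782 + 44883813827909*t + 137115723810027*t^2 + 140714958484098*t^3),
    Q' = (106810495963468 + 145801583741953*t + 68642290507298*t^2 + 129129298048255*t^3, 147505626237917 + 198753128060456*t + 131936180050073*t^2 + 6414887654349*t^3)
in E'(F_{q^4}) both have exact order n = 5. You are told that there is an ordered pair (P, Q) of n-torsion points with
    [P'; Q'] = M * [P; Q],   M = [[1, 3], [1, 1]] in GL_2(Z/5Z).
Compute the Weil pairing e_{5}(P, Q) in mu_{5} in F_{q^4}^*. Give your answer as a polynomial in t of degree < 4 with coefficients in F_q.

Under M = [[1,3],[1,1]] in GL_2(Z/5), e_{5}(P',Q') = e_{5}(P,Q)^(1*1-3*1 mod 5).
So e_{5}(P,Q) = e_{5}(P',Q')^{2}, since 3*2 = 1 mod 5.
Run Miller on y^2=x^3+87106427501457*x+87067750184061 over F_{207127647640873}: ladder 101 (3 bits); e = f_P(D_Q)/f_Q(D_P).
The quotient is 119538788001125 + 133385327689944*t + 61473344574957*t^2 + 165608815952815*t^3.
Finally e_{5}(P,Q) = 93151734478562 + 63586054876976*t + 61901801790200*t^2 + 38670958057911*t^3.

93151734478562 + 63586054876976*t + 61901801790200*t^2 + 38670958057911*t^3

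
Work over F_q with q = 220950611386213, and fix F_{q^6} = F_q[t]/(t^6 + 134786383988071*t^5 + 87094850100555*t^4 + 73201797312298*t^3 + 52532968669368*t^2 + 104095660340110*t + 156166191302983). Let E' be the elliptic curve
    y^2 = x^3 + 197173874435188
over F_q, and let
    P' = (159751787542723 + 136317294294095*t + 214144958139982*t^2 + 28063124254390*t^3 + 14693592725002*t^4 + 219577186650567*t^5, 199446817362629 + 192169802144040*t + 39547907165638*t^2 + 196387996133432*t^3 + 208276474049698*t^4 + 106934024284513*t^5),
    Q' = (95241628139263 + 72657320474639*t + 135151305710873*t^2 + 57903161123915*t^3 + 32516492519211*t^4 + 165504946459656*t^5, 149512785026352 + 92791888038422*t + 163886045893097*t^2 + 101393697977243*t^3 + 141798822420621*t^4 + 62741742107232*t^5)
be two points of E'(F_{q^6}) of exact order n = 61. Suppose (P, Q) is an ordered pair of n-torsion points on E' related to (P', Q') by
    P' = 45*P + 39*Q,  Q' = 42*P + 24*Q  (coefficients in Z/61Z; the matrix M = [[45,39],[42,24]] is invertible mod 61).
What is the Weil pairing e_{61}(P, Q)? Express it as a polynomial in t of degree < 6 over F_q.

Since e_{61}(P,P)=e_{61}(Q,Q)=1 and e_{61}(Q,P)=e_{61}(P,Q)^{-1}, expanding e_{61}(45*P + 39*Q,42*P + 24*Q) leaves e(P,Q)^det(M).
Inverting 52 mod 61: 27. Thus e_{61}(P,Q) = e(P',Q')^{27}.
Miller loop for e_{61} over F_{220950611386213^6}: bits of 61 = 111101; 5 double steps + 4 add steps, l/v at each.
Result: e(P',Q') = 4647806720789 + 130832067686857*t + 31458284823331*t^2 + 66343455810713*t^3 + 32803465308986*t^4 + 82675634840249*t^5.
Finally e_{61}(P,Q) = 164108212337568 + 132512975761336*t + 13403467967621*t^2 + 178941568644876*t^3 + 22363416215521*t^4 + 51184720176465*t^5.

164108212337568 + 132512975761336*t + 13403467967621*t^2 + 178941568644876*t^3 + 22363416215521*t^4 + 51184720176465*t^5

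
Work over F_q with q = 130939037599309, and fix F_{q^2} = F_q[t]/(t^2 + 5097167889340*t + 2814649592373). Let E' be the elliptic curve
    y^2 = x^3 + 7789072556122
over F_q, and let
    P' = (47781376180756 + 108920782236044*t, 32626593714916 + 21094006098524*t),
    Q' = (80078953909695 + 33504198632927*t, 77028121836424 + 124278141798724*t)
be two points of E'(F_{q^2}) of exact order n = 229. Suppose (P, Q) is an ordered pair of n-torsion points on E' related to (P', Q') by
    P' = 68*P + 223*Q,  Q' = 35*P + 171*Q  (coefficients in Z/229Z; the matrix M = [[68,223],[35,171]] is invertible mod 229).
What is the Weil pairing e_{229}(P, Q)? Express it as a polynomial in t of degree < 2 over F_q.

88501320043871 + 53682386615469*t

e_{229}(aP+bQ,cP+dQ) = e_{229}(P,Q)^(ad-bc); with (a,b,c,d)=(68,223,35,171) this gives the det-229 law.
Inverting 159 mod 229: 193. Thus e_{229}(P,Q) = e(P',Q')^{193}.
Miller loop for e_{229} over F_{130939037599309^2}: bits of 229 = 11100101; 7 double steps + 4 add steps, l/v at each.
Miller gives e_{229}(P',Q') = 51712196934396 + 127174795850723*t in F_{130939037599309^2}.
Thus e_{229}(P,Q) = 88501320043871 + 53682386615469*t.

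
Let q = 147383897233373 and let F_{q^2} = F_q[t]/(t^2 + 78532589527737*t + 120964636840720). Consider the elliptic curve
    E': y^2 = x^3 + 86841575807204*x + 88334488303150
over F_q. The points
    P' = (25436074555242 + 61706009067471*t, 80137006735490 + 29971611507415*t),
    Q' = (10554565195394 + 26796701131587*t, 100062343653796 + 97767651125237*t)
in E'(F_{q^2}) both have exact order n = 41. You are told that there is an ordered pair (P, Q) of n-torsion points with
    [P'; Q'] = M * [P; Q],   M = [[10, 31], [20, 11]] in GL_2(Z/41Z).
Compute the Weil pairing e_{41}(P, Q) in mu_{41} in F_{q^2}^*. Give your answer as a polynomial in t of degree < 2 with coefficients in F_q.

e_{41}(aP+bQ,cP+dQ) = e_{41}(P,Q)^(ad-bc); with (a,b,c,d)=(10,31,20,11) this gives the det-41 law.
Inverting 23 mod 41: 25. Thus e_{41}(P,Q) = e(P',Q')^{25}.
Miller loop for e_{41} over F_{147383897233373^2}: bits of 41 = 101001; 5 double steps + 2 add steps, l/v at each.
e_{41}(P',Q') = 142842998878455 + 112284661291709*t.
e_{41}(P,Q) = (142842998878455 + 112284661291709*t)^{25} = 140407359890286 + 96424009039178*t.

140407359890286 + 96424009039178*t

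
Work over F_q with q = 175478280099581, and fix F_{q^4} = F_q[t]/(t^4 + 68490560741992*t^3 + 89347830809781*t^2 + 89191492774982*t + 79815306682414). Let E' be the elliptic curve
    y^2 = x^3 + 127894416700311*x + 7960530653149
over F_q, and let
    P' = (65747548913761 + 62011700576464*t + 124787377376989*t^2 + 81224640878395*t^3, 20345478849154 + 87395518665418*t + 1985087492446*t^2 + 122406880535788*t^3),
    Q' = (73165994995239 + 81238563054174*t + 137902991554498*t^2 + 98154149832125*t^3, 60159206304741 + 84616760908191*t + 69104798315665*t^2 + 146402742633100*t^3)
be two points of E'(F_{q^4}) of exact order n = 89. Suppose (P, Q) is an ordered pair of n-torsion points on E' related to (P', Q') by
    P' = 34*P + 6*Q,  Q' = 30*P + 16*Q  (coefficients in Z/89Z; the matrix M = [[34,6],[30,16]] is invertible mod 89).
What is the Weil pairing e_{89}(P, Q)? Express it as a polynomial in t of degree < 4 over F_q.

110389875976708 + 69912361172016*t + 14197871746531*t^2 + 38878573728486*t^3

Under M = [[34,6],[30,16]] in GL_2(Z/89), e_{89}(P',Q') = e_{89}(P,Q)^(34*16-6*30 mod 89).
Inverting 8 mod 89: 78. Thus e_{89}(P,Q) = e(P',Q')^{78}.
Run Miller on y^2=x^3+127894416700311*x+7960530653149 over F_{175478280099581}: ladder 1011001 (7 bits); e = f_P(D_Q)/f_Q(D_P).
So e_{89}(P',Q') = 146861946258078 + 100479448144843*t + 62045584917174*t^2 + 144918231524216*t^3.
(146861946258078 + 100479448144843*t + 62045584917174*t^2 + 144918231524216*t^3)^{78} mod (175478280099581,f) = 110389875976708 + 69912361172016*t + 14197871746531*t^2 + 38878573728486*t^3.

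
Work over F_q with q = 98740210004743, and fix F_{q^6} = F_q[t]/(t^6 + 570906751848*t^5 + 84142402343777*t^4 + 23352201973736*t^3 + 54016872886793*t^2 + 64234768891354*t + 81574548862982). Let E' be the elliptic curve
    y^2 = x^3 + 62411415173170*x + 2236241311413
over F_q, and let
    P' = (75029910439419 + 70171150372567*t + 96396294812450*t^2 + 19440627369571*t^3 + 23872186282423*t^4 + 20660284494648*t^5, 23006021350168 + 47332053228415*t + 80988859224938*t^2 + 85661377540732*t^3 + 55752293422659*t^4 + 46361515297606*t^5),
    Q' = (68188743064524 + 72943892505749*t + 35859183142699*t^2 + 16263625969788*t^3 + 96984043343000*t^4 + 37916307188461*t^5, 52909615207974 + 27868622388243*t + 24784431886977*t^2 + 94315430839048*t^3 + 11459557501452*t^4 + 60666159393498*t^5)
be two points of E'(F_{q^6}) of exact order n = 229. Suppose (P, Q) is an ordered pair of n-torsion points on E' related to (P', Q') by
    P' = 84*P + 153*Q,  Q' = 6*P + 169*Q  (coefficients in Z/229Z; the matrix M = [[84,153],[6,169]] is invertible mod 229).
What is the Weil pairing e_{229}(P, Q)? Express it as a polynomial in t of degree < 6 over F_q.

76116998331721 + 56054466848832*t + 36429149431859*t^2 + 4138019837213*t^3 + 16164312642334*t^4 + 50537838115496*t^5

Since e_{229}(P,P)=e_{229}(Q,Q)=1 and e_{229}(Q,P)=e_{229}(P,Q)^{-1}, expanding e_{229}(84*P + 153*Q,6*P + 169*Q) leaves e(P,Q)^det(M).
84*169 - 153*6 = 13278; reduced mod 229: det = 225, inverse 57.
Miller loop for e_{229} over F_{98740210004743^6}: bits of 229 = 11100101; 7 double steps + 4 add steps, l/v at each.
Miller gives e_{229}(P',Q') = 97543355641129 + 56143856991492*t + 66038208483162*t^2 + 82142699453200*t^3 + 56417993434141*t^4 + 66315045398214*t^5 in F_{98740210004743^6}.
Hence e(P,Q) = 76116998331721 + 56054466848832*t + 36429149431859*t^2 + 4138019837213*t^3 + 16164312642334*t^4 + 50537838115496*t^5 in F_{98740210004743^6}^*.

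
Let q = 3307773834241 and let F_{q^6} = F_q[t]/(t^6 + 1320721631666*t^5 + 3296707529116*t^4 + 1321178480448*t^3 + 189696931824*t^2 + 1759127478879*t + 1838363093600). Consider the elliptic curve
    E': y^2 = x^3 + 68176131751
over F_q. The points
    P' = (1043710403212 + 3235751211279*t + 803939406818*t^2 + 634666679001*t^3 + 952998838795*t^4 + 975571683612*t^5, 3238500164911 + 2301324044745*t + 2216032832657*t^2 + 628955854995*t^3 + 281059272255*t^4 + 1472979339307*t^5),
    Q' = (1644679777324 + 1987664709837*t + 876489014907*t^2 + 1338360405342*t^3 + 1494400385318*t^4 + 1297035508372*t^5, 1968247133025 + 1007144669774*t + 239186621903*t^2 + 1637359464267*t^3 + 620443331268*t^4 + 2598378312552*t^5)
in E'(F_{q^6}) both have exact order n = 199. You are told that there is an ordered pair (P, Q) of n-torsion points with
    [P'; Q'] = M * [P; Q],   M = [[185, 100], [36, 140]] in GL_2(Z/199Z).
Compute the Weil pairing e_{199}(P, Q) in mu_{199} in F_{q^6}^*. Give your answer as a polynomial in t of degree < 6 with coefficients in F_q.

Since e_{199}(P,P)=e_{199}(Q,Q)=1 and e_{199}(Q,P)=e_{199}(P,Q)^{-1}, expanding e_{199}(185*P + 100*Q,36*P + 140*Q) leaves e(P,Q)^det(M).
det M = 185*140 - 100*36 = 22300 = 12 (mod 199); 12^{-1} = 83 (mod 199).
Run Miller on y^2=x^3+68176131751 over F_{3307773834241}: ladder 11000111 (8 bits); e = f_P(D_Q)/f_Q(D_P).
Miller gives e_{199}(P',Q') = 1383685914644 + 484058662655*t + 2401079083*t^2 + 693141938041*t^3 + 395166841372*t^4 + 1022470028239*t^5 in F_{3307773834241^6}.
Finally e_{199}(P,Q) = 3275851468648 + 736361839013*t + 398613224148*t^2 + 3016930666685*t^3 + 767003649020*t^4 + 820042093355*t^5.

3275851468648 + 736361839013*t + 398613224148*t^2 + 3016930666685*t^3 + 767003649020*t^4 + 820042093355*t^5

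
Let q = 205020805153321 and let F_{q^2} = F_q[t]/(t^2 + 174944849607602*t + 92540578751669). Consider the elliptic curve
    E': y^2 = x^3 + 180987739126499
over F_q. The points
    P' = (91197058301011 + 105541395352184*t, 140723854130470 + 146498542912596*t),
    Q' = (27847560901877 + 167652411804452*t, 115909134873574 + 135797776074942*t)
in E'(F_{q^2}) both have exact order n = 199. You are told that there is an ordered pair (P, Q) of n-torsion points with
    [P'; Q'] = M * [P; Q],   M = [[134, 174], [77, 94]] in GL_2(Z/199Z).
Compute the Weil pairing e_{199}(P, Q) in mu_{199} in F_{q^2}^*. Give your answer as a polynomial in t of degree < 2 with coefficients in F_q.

Alternating bilinearity on E[199] (values in mu_{199} in F_{205020805153321^2}) gives e(P',Q') = e(P,Q)^det(M).
Inverting 193 mod 199: 33. Thus e_{199}(P,Q) = e(P',Q')^{33}.
Miller loop for e_{199} over F_{205020805153321^2}: bits of 199 = 11000111; 7 double steps + 4 add steps, l/v at each.
So e_{199}(P',Q') = 168263462269968 + 166970220761542*t.
Raise to 33: e(P,Q) = 94882749943699 + 202023078661003*t in mu_{199}.

94882749943699 + 202023078661003*t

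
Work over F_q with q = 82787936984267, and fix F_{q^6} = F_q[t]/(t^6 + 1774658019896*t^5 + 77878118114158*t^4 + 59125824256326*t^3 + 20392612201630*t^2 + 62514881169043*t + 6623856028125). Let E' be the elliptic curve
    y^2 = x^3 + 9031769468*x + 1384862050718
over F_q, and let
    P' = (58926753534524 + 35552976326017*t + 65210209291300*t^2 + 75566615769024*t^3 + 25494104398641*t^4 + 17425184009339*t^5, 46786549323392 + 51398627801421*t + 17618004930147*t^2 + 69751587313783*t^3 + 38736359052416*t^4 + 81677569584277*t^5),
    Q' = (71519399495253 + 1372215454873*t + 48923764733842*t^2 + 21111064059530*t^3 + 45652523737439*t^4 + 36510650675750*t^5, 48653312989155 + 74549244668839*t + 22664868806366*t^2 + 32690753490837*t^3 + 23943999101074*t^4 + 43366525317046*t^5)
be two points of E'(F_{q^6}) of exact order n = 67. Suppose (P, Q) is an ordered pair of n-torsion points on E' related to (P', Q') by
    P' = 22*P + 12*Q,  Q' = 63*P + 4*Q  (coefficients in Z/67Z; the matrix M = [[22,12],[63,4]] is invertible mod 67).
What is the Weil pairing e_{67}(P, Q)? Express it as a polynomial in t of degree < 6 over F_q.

60762302991843 + 67957706683718*t + 54853320953538*t^2 + 73036121217671*t^3 + 34347415588354*t^4 + 32520881518742*t^5

Since e_{67}(P,P)=e_{67}(Q,Q)=1 and e_{67}(Q,P)=e_{67}(P,Q)^{-1}, expanding e_{67}(22*P + 12*Q,63*P + 4*Q) leaves e(P,Q)^det(M).
Hence e(P,Q) = e(P',Q')^{34} where 34 = 2^{-1} mod 67.
Build f_{67,P'} and f_{67,Q'} via the 7-bit ladder of 67=1000011_2; evaluate at shifted divisors; quotient in F_{82787936984267^6}.
f_P(D_Q)/f_Q(D_P) = 31044010452681 + 10261741961709*t + 18488833906289*t^2 + 41101879509922*t^3 + 2248241824642*t^4 + 34028060372913*t^5.
Finally e_{67}(P,Q) = 60762302991843 + 67957706683718*t + 54853320953538*t^2 + 73036121217671*t^3 + 34347415588354*t^4 + 32520881518742*t^5.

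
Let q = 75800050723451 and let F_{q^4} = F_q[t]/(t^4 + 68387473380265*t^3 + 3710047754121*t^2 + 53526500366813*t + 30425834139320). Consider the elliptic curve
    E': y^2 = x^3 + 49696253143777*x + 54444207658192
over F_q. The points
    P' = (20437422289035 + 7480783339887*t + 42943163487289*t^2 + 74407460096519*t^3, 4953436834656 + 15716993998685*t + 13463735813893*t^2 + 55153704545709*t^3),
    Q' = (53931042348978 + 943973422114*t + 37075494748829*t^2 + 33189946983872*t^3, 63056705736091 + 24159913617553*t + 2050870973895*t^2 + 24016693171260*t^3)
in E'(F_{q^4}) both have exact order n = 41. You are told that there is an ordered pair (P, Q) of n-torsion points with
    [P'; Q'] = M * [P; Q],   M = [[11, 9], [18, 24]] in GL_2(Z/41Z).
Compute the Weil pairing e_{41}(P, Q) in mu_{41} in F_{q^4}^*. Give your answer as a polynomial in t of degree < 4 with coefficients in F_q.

21938635336147 + 63989576244287*t + 40450471749289*t^2 + 339746104703*t^3

Since e_{41}(P,P)=e_{41}(Q,Q)=1 and e_{41}(Q,P)=e_{41}(P,Q)^{-1}, expanding e_{41}(11*P + 9*Q,18*P + 24*Q) leaves e(P,Q)^det(M).
Inverting 20 mod 41: 39. Thus e_{41}(P,Q) = e(P',Q')^{39}.
n = 41 = (101001)_2 (6 bits, wt 3); accumulate f_{41,P'}(Q'+S)/f_{41,P'}(S) along the 5-step ladder.
The quotient is 28415887082092 + 46974745046477*t + 61736041169762*t^2 + 68097236400302*t^3.
Thus e_{41}(P,Q) = 21938635336147 + 63989576244287*t + 40450471749289*t^2 + 339746104703*t^3.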